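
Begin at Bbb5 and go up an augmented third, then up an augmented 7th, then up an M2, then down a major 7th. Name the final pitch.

Bbb5 up an augmented third → D6 (5 semitones).
D6 up an augmented seventh → C##7 (12 semitones).
A major second up from C##7 is D##7.
Down a major seventh from D##7: E#6 (11 semitones down).

E#6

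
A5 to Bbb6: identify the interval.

A to B spans two letter names (A-B), plus an octave: a ninth.
A5 to Bbb6 spans 12 semitones — two semitones narrower than the major ninth (14) — giving a diminished ninth.

d9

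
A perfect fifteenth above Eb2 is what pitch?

A fifteenth keeps the letter name E, two octaves up from E.
Moving 24 semitones up from Eb2 (the size of a perfect fifteenth) reaches Eb4.

Eb4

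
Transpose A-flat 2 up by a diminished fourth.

D-double-flat 3

The fourth takes the letter from A up to D.
A diminished fourth is 4 semitones; 4 semitones up from Ab2 gives Dbb3.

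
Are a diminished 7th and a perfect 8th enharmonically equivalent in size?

No

9 semitones (diminished seventh) vs 12 semitones (perfect octave): not equal.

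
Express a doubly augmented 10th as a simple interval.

Subtracting seven from the interval number removes an octave: 10 − 7 = 3.
That makes a doubly augmented tenth a compound doubly augmented third — an octave plus a doubly augmented third.

doubly augmented 3rd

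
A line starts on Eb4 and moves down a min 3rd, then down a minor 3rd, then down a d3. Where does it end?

Eb4 down a minor third → C4 (3 semitones).
Down a minor third from C4: A3 (3 semitones down).
Down a diminished third from A3: F##3 (2 semitones down).

F##3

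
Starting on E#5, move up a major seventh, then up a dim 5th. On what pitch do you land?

A#6

Up a major seventh from E#5: D##6 (11 semitones up).
Up a diminished fifth from D##6: A#6 (6 semitones up).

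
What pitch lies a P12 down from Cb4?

Fb2

Counting five letter names plus an octave down from C lands on F.
A perfect twelfth spans 19 semitones, so from Cb4 the target pitch is Fb2.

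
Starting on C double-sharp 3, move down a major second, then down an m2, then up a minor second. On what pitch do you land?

B sharp 2

Down a major second from C##3: B#2 (2 semitones down).
A minor second down from B#2 is A##2.
A##2 up a minor second → B#2 (1 semitone).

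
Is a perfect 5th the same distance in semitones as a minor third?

A perfect fifth is 7 semitones but a minor third is 3 semitones — different sizes.

No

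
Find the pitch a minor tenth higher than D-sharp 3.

F-sharp 4

Counting three letter names plus an octave up from D lands on F.
A minor tenth spans 15 semitones, so from D#3 the target pitch is F#4.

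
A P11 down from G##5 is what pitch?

Counting four letter names plus an octave down from G lands on D.
Moving 17 semitones down from G##5 (the size of a perfect eleventh) reaches D##4.

D##4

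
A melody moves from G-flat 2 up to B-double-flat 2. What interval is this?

G to B spans three letter names (G-A-B), so the interval is some kind of third.
A major third would be 4 semitones, but Gb2 to Bbb2 is 3 — one semitone narrower, making it a minor third.

m3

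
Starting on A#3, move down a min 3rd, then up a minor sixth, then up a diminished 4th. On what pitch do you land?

A#3 down a minor third → F##3 (3 semitones).
A minor sixth up from F##3 is D#4.
D#4 up a diminished fourth → G4 (4 semitones).

G4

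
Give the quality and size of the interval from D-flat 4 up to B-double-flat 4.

D to B spans six letter names (D-E-F-G-A-B) — that makes it a sixth of some quality.
A major sixth would be 9 semitones, but Db4 to Bbb4 is 8 — one semitone narrower, making it a minor sixth.

minor sixth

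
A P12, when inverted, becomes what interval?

perfect 4th

First reduce the compound perfect twelfth to its simple form, a perfect fifth.
Interval numbers invert to sum to nine: 5 + 4 = 9, so a fifth inverts to a fourth.
Quality inverts too: perfect stays perfect. That makes the inversion a perfect fourth.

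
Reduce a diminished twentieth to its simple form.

Take out 2 octaves (14 from the number): 20 − 14 = 6.
Quality carries through unchanged, so the simple form is a diminished sixth.

diminished 6th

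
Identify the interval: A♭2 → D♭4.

perfect eleventh

A to D spans four letter names (A-B-C-D), plus an octave — that makes it an eleventh of some quality.
The perfect eleventh spans 17 semitones, and Ab2 to Db4 is exactly 17 semitones — so this is a perfect eleventh.
(Equivalently, a compound perfect fourth: a perfect fourth plus an octave.)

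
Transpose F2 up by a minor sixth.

Counting six letter names up from F lands on D.
A minor sixth spans 8 semitones, so from F2 the target pitch is Db3.

Db3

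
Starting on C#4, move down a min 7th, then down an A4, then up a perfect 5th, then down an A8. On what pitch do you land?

Eb2

Down a minor seventh from C#4: D#3 (10 semitones down).
Down an augmented fourth from D#3: A2 (6 semitones down).
Up a perfect fifth from A2: E3 (7 semitones up).
E3 down an augmented octave → Eb2 (13 semitones).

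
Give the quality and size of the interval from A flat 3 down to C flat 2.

Descending from Ab3 to Cb2 is the same interval as ascending Cb2 to Ab3.
C to A spans six letter names (C-D-E-F-G-A), plus an octave — that makes it a thirteenth of some quality.
The major thirteenth spans 21 semitones, and Cb2 to Ab3 is exactly 21 semitones — so this is a major thirteenth.
(Equivalently, a compound major sixth: a major sixth plus an octave.)

major thirteenth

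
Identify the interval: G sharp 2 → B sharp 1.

minor 6th

Descending from G#2 to B#1 is the same interval as ascending B#1 to G#2.
B to G spans six letter names (B-C-D-E-F-G), so the interval is some kind of sixth.
A major sixth would be 9 semitones, but B#1 to G#2 is 8 — one semitone narrower, making it a minor sixth.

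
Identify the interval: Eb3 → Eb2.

Descending from Eb3 to Eb2 is the same interval as ascending Eb2 to Eb3.
E to E is the same letter name, plus an octave, so the interval is some kind of octave.
The perfect octave spans 12 semitones, and Eb2 to Eb3 is exactly 12 semitones — so this is a perfect octave.

perfect octave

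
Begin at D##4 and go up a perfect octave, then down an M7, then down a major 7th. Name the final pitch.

F#3

A perfect octave up from D##4 is D##5.
A major seventh down from D##5 is E#4.
A major seventh down from E#4 is F#3.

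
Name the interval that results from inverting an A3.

diminished sixth

The rule of nine gives the new number: 9 − 3 = 6, so a third becomes a sixth.
Quality inverts too: augmented becomes diminished. That makes the inversion a diminished sixth.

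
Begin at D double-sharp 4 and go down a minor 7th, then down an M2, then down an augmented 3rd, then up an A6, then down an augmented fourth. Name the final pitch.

D sharp 3

D##4 down a minor seventh → E##3 (10 semitones).
Down a major second from E##3: D##3 (2 semitones down).
D##3 down an augmented third → B2 (5 semitones).
An augmented sixth up from B2 is G##3.
G##3 down an augmented fourth → D#3 (6 semitones).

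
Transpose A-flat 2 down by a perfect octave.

The letter stays A (same as the start), shifted an octave down.
A perfect octave is 12 semitones; 12 semitones down from Ab2 gives Ab1.

A-flat 1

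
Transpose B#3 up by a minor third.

D#4

Three letter names up from B: D.
A minor third is 3 semitones; 3 semitones up from B#3 gives D#4.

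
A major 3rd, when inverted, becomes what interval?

m6

Interval numbers invert to sum to nine: 3 + 6 = 9, so a third inverts to a sixth.
And major becomes minor under inversion, so we get a minor sixth.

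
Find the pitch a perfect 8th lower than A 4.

A 3

An octave keeps the letter name A, an octave down from A.
A perfect octave spans 12 semitones, so from A4 the target pitch is A3.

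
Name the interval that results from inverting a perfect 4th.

Interval numbers invert to sum to nine: 4 + 5 = 9, so a fourth inverts to a fifth.
And perfect stays perfect under inversion, so we get a perfect fifth.

P5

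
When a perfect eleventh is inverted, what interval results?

First reduce the compound perfect eleventh to its simple form, a perfect fourth.
Inverted interval numbers add to nine, so a fourth pairs with a fifth (4 + 5 = 9).
And perfect stays perfect under inversion, so we get a perfect fifth.

perfect fifth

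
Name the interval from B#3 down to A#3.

Descending from B#3 to A#3 is the same interval as ascending A#3 to B#3.
A to B spans two letter names (A-B) — that makes it a second of some quality.
A#3 to B#3 is 2 semitones, matching the major second exactly, so the quality is major.

major 2nd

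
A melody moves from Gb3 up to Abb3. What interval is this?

G to A spans two letter names (G-A): a second.
Gb3 to Abb3 is 1 semitone, a half step short of the major second (2), so this is minor.

minor 2nd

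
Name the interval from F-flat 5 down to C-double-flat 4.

Descending from Fb5 to Cbb4 is the same interval as ascending Cbb4 to Fb5.
C to F spans four letter names (C-D-E-F), plus an octave: an eleventh.
A perfect eleventh would be 17 semitones; Cbb4 to Fb5 is 18, one semitone wider, so the interval is augmented.
(Equivalently, a compound augmented fourth: an augmented fourth plus an octave.)

augmented eleventh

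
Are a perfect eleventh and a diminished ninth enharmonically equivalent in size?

No

A perfect eleventh is 17 semitones but a diminished ninth is 12 semitones — different sizes.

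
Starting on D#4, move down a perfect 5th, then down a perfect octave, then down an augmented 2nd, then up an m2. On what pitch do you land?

Down a perfect fifth from D#4: G#3 (7 semitones down).
Down a perfect octave from G#3: G#2 (12 semitones down).
An augmented second down from G#2 is F2.
A minor second up from F2 is Gb2.

Gb2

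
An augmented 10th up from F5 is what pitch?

Counting three letter names plus an octave up from F lands on A.
An augmented tenth spans 17 semitones, so from F5 the target pitch is A#6.

A#6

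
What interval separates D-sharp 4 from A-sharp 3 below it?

P4

Descending from D#4 to A#3 is the same interval as ascending A#3 to D#4.
A to D spans four letter names (A-B-C-D) — that makes it a fourth of some quality.
Counting semitones, A#3→D#4 is 5, which is the perfect fourth.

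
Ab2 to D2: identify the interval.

diminished 5th

Descending from Ab2 to D2 is the same interval as ascending D2 to Ab2.
D to A spans five letter names (D-E-F-G-A): a fifth.
D2 to Ab2 spans 6 semitones — one semitone narrower than the perfect fifth (7) — giving a diminished fifth.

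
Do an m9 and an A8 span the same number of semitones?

Yes

A minor ninth spans 13 semitones, and an augmented octave also spans 13 semitones — they're enharmonic.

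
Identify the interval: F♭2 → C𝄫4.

F to C spans five letter names (F-G-A-B-C), plus an octave: a twelfth.
A perfect twelfth would be 19 semitones; Fb2 to Cbb4 is 18, one semitone narrower, so the interval is diminished.
(Equivalently, a compound diminished fifth: a diminished fifth plus an octave.)

diminished 12th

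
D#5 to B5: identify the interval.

D to B spans six letter names (D-E-F-G-A-B): a sixth.
At 8 semitones, D#5→B5 falls one short of a major sixth: minor.

minor sixth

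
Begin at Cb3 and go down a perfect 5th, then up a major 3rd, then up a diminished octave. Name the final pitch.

Abb3

A perfect fifth down from Cb3 is Fb2.
Fb2 up a major third → Ab2 (4 semitones).
Up a diminished octave from Ab2: Abb3 (11 semitones up).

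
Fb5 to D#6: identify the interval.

F to D spans six letter names (F-G-A-B-C-D) — that makes it a sixth of some quality.
The major sixth is 9 semitones; here we have 11, two semitones wider: doubly augmented.

doubly augmented sixth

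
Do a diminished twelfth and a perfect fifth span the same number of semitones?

No

A diminished twelfth is 18 semitones but a perfect fifth is 7 semitones — different sizes.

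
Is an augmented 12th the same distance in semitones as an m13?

Yes

An augmented twelfth spans 20 semitones, and a minor thirteenth also spans 20 semitones — they're enharmonic.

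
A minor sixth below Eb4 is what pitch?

G3

Six letter names down from E: G.
A minor sixth is 8 semitones; 8 semitones down from Eb4 gives G3.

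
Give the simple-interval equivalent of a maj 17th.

major 3rd

Subtracting seven from the interval number removes an octave: 17 − 14 = 3.
That makes a major seventeenth a compound major third — 2 octaves plus a major third.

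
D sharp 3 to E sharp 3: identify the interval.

D to E spans two letter names (D-E) — that makes it a second of some quality.
Counting semitones, D#3→E#3 is 2, which is the major second.

major 2nd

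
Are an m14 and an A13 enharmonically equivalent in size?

Both span 22 semitones: a minor fourteenth and an augmented thirteenth are the same chromatic distance.

Yes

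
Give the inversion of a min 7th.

The rule of nine gives the new number: 9 − 7 = 2, so a seventh becomes a second.
The quality also flips — minor becomes major — giving a major second.

major 2nd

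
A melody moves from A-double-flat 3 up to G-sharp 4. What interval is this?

A to G spans seven letter names (A-B-C-D-E-F-G) — that makes it a seventh of some quality.
Abb3 to G#4 spans 13 semitones — two semitones wider than the major seventh (11) — giving a doubly augmented seventh.

doubly augmented seventh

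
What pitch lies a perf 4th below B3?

F#3

The fourth takes the letter from B down to F.
A perfect fourth spans 5 semitones, so from B3 the target pitch is F#3.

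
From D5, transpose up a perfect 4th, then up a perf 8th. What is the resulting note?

D5 up a perfect fourth → G5 (5 semitones).
Up a perfect octave from G5: G6 (12 semitones up).

G6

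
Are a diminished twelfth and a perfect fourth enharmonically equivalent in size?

No

18 semitones (diminished twelfth) vs 5 semitones (perfect fourth): not equal.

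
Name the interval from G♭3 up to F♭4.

m7

G to F spans seven letter names (G-A-B-C-D-E-F), so the interval is some kind of seventh.
A major seventh would be 11 semitones, but Gb3 to Fb4 is 10 — one semitone narrower, making it a minor seventh.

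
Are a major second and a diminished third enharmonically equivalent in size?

Both span 2 semitones: a major second and a diminished third are the same chromatic distance.

Yes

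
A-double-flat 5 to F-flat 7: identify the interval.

major 13th

A to F spans six letter names (A-B-C-D-E-F), plus an octave, so the interval is some kind of thirteenth.
Abb5 to Fb7 is 21 semitones, matching the major thirteenth exactly, so the quality is major.
(Equivalently, a compound major sixth: a major sixth plus an octave.)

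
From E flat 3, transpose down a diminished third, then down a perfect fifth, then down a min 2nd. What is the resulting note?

Eb3 down a diminished third → C#3 (2 semitones).
C#3 down a perfect fifth → F#2 (7 semitones).
Down a minor second from F#2: E#2 (1 semitone down).

E sharp 2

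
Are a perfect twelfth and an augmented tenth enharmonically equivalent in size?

No

A perfect twelfth is 19 semitones but an augmented tenth is 17 semitones — different sizes.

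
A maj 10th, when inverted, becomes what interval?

First reduce the compound major tenth to its simple form, a major third.
The rule of nine gives the new number: 9 − 3 = 6, so a third becomes a sixth.
Quality inverts too: major becomes minor. That makes the inversion a minor sixth.

m6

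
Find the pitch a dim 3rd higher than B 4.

The third takes the letter from B up to D.
A diminished third spans 2 semitones, so from B4 the target pitch is Db5.

D-flat 5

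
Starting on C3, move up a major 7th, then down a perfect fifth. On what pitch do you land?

A major seventh up from C3 is B3.
Down a perfect fifth from B3: E3 (7 semitones down).

E3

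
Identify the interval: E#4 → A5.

diminished 11th

E to A spans four letter names (E-F-G-A), plus an octave, so the interval is some kind of eleventh.
E#4 to A5 spans 16 semitones — one semitone narrower than the perfect eleventh (17) — giving a diminished eleventh.
(Equivalently, a compound diminished fourth: a diminished fourth plus an octave.)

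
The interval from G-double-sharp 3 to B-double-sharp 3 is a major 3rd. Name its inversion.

The rule of nine gives the new number: 9 − 3 = 6, so a third becomes a sixth.
Quality inverts too: major becomes minor. That makes the inversion a minor sixth.

m6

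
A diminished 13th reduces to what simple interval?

Each octave removed subtracts seven from the number: 13 − 7 = 6.
That makes a diminished thirteenth a compound diminished sixth — an octave plus a diminished sixth.

diminished 6th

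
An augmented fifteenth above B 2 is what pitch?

The letter stays B (same as the start), shifted two octaves up.
An augmented fifteenth spans 25 semitones, so from B2 the target pitch is B#4.

B-sharp 4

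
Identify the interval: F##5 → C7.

F to C spans five letter names (F-G-A-B-C), plus an octave — that makes it a twelfth of some quality.
F##5 to C7 spans 17 semitones — two semitones narrower than the perfect twelfth (19) — giving a doubly diminished twelfth.
(Equivalently, a compound doubly diminished fifth: a doubly diminished fifth plus an octave.)

doubly diminished 12th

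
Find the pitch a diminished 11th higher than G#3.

C5

The eleventh's letter: G up four letter names plus an octave → C.
Moving 16 semitones up from G#3 (the size of a diminished eleventh) reaches C5.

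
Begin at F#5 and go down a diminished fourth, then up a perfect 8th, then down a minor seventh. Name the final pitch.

Down a diminished fourth from F#5: C##5 (4 semitones down).
A perfect octave up from C##5 is C##6.
Down a minor seventh from C##6: D##5 (10 semitones down).

D##5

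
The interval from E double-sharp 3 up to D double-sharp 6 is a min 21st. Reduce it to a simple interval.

Each octave removed subtracts seven from the number: 21 − 14 = 7.
That makes a minor twenty-first a compound minor seventh — 2 octaves plus a minor seventh.

minor 7th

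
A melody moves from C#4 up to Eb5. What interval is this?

C to E spans three letter names (C-D-E), plus an octave: a tenth.
A major tenth would be 16 semitones; C#4 to Eb5 is 14, two semitones narrower, so the interval is diminished.
(Equivalently, a compound diminished third: a diminished third plus an octave.)

diminished 10th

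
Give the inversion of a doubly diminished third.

AA6

Inverted interval numbers add to nine, so a third pairs with a sixth (3 + 6 = 9).
The quality also flips — doubly diminished becomes doubly augmented — giving a doubly augmented sixth.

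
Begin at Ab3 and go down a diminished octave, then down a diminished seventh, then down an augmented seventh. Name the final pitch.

C1

Ab3 down a diminished octave → A2 (11 semitones).
A diminished seventh down from A2 is B#1.
Down an augmented seventh from B#1: C1 (12 semitones down).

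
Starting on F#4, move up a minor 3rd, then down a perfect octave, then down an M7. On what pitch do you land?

Bb2

Up a minor third from F#4: A4 (3 semitones up).
A perfect octave down from A4 is A3.
Down a major seventh from A3: Bb2 (11 semitones down).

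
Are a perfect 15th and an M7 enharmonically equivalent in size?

24 semitones (perfect fifteenth) vs 11 semitones (major seventh): not equal.

No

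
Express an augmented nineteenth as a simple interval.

Subtracting seven from the interval number removes an octave: 19 − 14 = 5.
So an augmented nineteenth is 2 octaves plus an augmented fifth. The quality is unchanged.

augmented fifth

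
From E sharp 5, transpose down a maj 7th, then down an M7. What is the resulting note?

G 3

E#5 down a major seventh → F#4 (11 semitones).
Down a major seventh from F#4: G3 (11 semitones down).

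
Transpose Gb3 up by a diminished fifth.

Counting five letter names up from G lands on D.
A diminished fifth spans 6 semitones, so from Gb3 the target pitch is Dbb4.

Dbb4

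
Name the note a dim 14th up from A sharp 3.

G 5

The fourteenth's letter: A up seven letter names plus an octave → G.
Moving 21 semitones up from A#3 (the size of a diminished fourteenth) reaches G5.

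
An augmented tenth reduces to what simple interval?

Each octave removed subtracts seven from the number: 10 − 7 = 3.
That makes an augmented tenth a compound augmented third — an octave plus an augmented third.

A3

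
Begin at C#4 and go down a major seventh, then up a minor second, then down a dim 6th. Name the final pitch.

G#2

C#4 down a major seventh → D3 (11 semitones).
D3 up a minor second → Eb3 (1 semitone).
A diminished sixth down from Eb3 is G#2.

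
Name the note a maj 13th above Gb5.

Eb7

Six letters up from G (plus an octave) reaches E.
A major thirteenth is 21 semitones; 21 semitones up from Gb5 gives Eb7.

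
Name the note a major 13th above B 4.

G sharp 6

Six letters up from B (plus an octave) reaches G.
A major thirteenth is 21 semitones; 21 semitones up from B4 gives G#6.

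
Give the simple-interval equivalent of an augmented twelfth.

augmented fifth

Take out an octave (7 from the number): 12 − 7 = 5.
So an augmented twelfth is an octave plus an augmented fifth. The quality is unchanged.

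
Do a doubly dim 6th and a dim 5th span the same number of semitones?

A doubly diminished sixth = 6 semitones = a diminished fifth; enharmonically equal.

Yes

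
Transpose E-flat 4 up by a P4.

The fourth takes the letter from E up to A.
A perfect fourth spans 5 semitones, so from Eb4 the target pitch is Ab4.

A-flat 4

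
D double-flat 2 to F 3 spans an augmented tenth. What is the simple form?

Each octave removed subtracts seven from the number: 10 − 7 = 3.
Quality carries through unchanged, so the simple form is an augmented third.

A3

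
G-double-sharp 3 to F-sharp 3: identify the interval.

Descending from G##3 to F#3 is the same interval as ascending F#3 to G##3.
F to G spans two letter names (F-G), so the interval is some kind of second.
F#3 to G##3 spans 3 semitones — one semitone wider than the major second (2) — giving an augmented second.

A2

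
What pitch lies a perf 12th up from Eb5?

Bb6

Five letters up from E (plus an octave) reaches B.
A perfect twelfth is 19 semitones; 19 semitones up from Eb5 gives Bb6.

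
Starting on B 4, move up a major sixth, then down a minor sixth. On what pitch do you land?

A major sixth up from B4 is G#5.
Down a minor sixth from G#5: B#4 (8 semitones down).

B sharp 4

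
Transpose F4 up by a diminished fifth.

Five letter names up from F: C.
A diminished fifth is 6 semitones; 6 semitones up from F4 gives Cb5.

Cb5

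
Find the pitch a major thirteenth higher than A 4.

Counting six letter names plus an octave up from A lands on F.
A major thirteenth spans 21 semitones, so from A4 the target pitch is F#6.

F sharp 6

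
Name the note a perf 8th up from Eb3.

The letter stays E (same as the start), shifted an octave up.
A perfect octave spans 12 semitones, so from Eb3 the target pitch is Eb4.

Eb4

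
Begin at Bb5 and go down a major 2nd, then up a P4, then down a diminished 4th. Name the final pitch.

A5

A major second down from Bb5 is Ab5.
A perfect fourth up from Ab5 is Db6.
Db6 down a diminished fourth → A5 (4 semitones).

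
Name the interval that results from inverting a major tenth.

m6

First reduce the compound major tenth to its simple form, a major third.
The rule of nine gives the new number: 9 − 3 = 6, so a third becomes a sixth.
Quality inverts too: major becomes minor. That makes the inversion a minor sixth.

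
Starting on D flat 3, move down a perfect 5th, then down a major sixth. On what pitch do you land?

A perfect fifth down from Db3 is Gb2.
Down a major sixth from Gb2: Bbb1 (9 semitones down).

B double-flat 1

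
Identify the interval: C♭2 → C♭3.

C to C is the same letter name, plus an octave — that makes it an octave of some quality.
Cb2 to Cb3 is 12 semitones, matching the perfect octave exactly, so the quality is perfect.

perfect octave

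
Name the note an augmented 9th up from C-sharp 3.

D-double-sharp 4

Two letters up from C (plus an octave) reaches D.
Moving 15 semitones up from C#3 (the size of an augmented ninth) reaches D##4.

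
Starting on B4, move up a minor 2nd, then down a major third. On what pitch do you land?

Ab4

A minor second up from B4 is C5.
Down a major third from C5: Ab4 (4 semitones down).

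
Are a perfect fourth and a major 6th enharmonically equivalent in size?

A perfect fourth spans 5 semitones; a major sixth spans 9 semitones. They differ by 4.

No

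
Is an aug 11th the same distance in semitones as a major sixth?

No

18 semitones (augmented eleventh) vs 9 semitones (major sixth): not equal.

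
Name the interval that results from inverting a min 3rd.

M6

The rule of nine gives the new number: 9 − 3 = 6, so a third becomes a sixth.
The quality also flips — minor becomes major — giving a major sixth.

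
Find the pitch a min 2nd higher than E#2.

F#2

Two letter names up from E: F.
A minor second spans 1 semitone, so from E#2 the target pitch is F#2.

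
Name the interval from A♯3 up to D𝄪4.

A4

A to D spans four letter names (A-B-C-D) — that makes it a fourth of some quality.
A#3 to D##4 spans 6 semitones — one semitone wider than the perfect fourth (5) — giving an augmented fourth.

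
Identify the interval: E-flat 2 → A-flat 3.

E to A spans four letter names (E-F-G-A), plus an octave: an eleventh.
The perfect eleventh spans 17 semitones, and Eb2 to Ab3 is exactly 17 semitones — so this is a perfect eleventh.
(Equivalently, a compound perfect fourth: a perfect fourth plus an octave.)

P11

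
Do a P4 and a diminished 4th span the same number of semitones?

No

A perfect fourth is 5 semitones but a diminished fourth is 4 semitones — different sizes.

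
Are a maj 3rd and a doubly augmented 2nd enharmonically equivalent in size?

Yes

A major third spans 4 semitones, and a doubly augmented second also spans 4 semitones — they're enharmonic.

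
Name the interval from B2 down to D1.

Descending from B2 to D1 is the same interval as ascending D1 to B2.
D to B spans six letter names (D-E-F-G-A-B), plus an octave — that makes it a thirteenth of some quality.
Counting semitones, D1→B2 is 21, which is the major thirteenth.
(Equivalently, a compound major sixth: a major sixth plus an octave.)

major 13th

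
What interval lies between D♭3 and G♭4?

D to G spans four letter names (D-E-F-G), plus an octave: an eleventh.
Counting semitones, Db3→Gb4 is 17, which is the perfect eleventh.
(Equivalently, a compound perfect fourth: a perfect fourth plus an octave.)

P11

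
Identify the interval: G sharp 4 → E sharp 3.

Descending from G#4 to E#3 is the same interval as ascending E#3 to G#4.
E to G spans three letter names (E-F-G), plus an octave — that makes it a tenth of some quality.
At 15 semitones, E#3→G#4 falls one short of a major tenth: minor.
(Equivalently, a compound minor third: a minor third plus an octave.)

minor 10th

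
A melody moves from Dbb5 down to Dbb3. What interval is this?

Descending from Dbb5 to Dbb3 is the same interval as ascending Dbb3 to Dbb5.
D to D is the same letter name, plus 2 octaves, so the interval is some kind of fifteenth.
Dbb3 to Dbb5 is 24 semitones, matching the perfect fifteenth exactly, so the quality is perfect.
(Equivalently, a compound perfect octave: a perfect octave plus an octave.)

perfect fifteenth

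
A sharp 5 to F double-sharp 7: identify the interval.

M13

A to F spans six letter names (A-B-C-D-E-F), plus an octave: a thirteenth.
The major thirteenth spans 21 semitones, and A#5 to F##7 is exactly 21 semitones — so this is a major thirteenth.
(Equivalently, a compound major sixth: a major sixth plus an octave.)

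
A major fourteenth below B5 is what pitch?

Seven letters down from B (plus an octave) reaches C.
A major fourteenth spans 23 semitones, so from B5 the target pitch is C4.

C4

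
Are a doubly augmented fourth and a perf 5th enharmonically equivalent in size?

Yes

A doubly augmented fourth spans 7 semitones, and a perfect fifth also spans 7 semitones — they're enharmonic.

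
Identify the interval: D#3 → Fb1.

Descending from D#3 to Fb1 is the same interval as ascending Fb1 to D#3.
F to D spans six letter names (F-G-A-B-C-D), plus an octave, so the interval is some kind of thirteenth.
The major thirteenth is 21 semitones; here we have 23, two semitones wider: doubly augmented.
(Equivalently, a compound doubly augmented sixth: a doubly augmented sixth plus an octave.)

doubly augmented thirteenth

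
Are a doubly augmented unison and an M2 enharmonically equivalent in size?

Yes

A doubly augmented unison = 2 semitones = a major second; enharmonically equal.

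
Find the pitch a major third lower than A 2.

The third takes the letter from A down to F.
Moving 4 semitones down from A2 (the size of a major third) reaches F2.

F 2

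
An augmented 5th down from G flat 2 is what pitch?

C double-flat 2

The fifth takes the letter from G down to C.
Moving 8 semitones down from Gb2 (the size of an augmented fifth) reaches Cbb2.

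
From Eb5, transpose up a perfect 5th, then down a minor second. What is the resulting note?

A perfect fifth up from Eb5 is Bb5.
Bb5 down a minor second → A5 (1 semitone).

A5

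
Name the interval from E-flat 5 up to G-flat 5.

minor third

E to G spans three letter names (E-F-G): a third.
A major third would be 4 semitones, but Eb5 to Gb5 is 3 — one semitone narrower, making it a minor third.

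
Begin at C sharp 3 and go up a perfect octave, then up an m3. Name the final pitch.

E 4

A perfect octave up from C#3 is C#4.
C#4 up a minor third → E4 (3 semitones).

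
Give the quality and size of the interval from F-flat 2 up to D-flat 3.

major 6th

F to D spans six letter names (F-G-A-B-C-D) — that makes it a sixth of some quality.
Fb2 to Db3 is 9 semitones, matching the major sixth exactly, so the quality is major.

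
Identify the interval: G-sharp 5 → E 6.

G to E spans six letter names (G-A-B-C-D-E), so the interval is some kind of sixth.
A major sixth would be 9 semitones, but G#5 to E6 is 8 — one semitone narrower, making it a minor sixth.

minor 6th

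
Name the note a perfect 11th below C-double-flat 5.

Four letters down from C (plus an octave) reaches G.
Moving 17 semitones down from Cbb5 (the size of a perfect eleventh) reaches Gbb3.

G-double-flat 3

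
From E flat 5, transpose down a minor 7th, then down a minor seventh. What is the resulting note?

G 3

Eb5 down a minor seventh → F4 (10 semitones).
F4 down a minor seventh → G3 (10 semitones).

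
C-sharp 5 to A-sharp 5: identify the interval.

C to A spans six letter names (C-D-E-F-G-A) — that makes it a sixth of some quality.
The major sixth spans 9 semitones, and C#5 to A#5 is exactly 9 semitones — so this is a major sixth.

M6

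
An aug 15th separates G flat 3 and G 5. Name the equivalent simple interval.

A8

Each octave removed subtracts seven from the number: 15 − 7 = 8.
Quality carries through unchanged, so the simple form is an augmented octave.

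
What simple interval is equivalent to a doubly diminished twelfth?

Subtracting seven from the interval number removes an octave: 12 − 7 = 5.
Quality carries through unchanged, so the simple form is a doubly diminished fifth.

dd5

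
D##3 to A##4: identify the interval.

D to A spans five letter names (D-E-F-G-A), plus an octave — that makes it a twelfth of some quality.
D##3 to A##4 is 19 semitones, matching the perfect twelfth exactly, so the quality is perfect.
(Equivalently, a compound perfect fifth: a perfect fifth plus an octave.)

perfect twelfth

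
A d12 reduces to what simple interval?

Take out an octave (7 from the number): 12 − 7 = 5.
So a diminished twelfth is an octave plus a diminished fifth. The quality is unchanged.

diminished fifth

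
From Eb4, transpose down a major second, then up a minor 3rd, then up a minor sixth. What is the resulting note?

Dbb5

Down a major second from Eb4: Db4 (2 semitones down).
Db4 up a minor third → Fb4 (3 semitones).
Fb4 up a minor sixth → Dbb5 (8 semitones).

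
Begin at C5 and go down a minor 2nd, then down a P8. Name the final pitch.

C5 down a minor second → B4 (1 semitone).
B4 down a perfect octave → B3 (12 semitones).

B3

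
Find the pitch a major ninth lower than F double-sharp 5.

E sharp 4

The ninth's letter: F down two letter names plus an octave → E.
A major ninth is 14 semitones; 14 semitones down from F##5 gives E#4.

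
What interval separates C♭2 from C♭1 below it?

perfect 8th

Descending from Cb2 to Cb1 is the same interval as ascending Cb1 to Cb2.
C to C is the same letter name, plus an octave: an octave.
Counting semitones, Cb1→Cb2 is 12, which is the perfect octave.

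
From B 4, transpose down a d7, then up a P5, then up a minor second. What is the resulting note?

Down a diminished seventh from B4: C##4 (9 semitones down).
C##4 up a perfect fifth → G##4 (7 semitones).
Up a minor second from G##4: A#4 (1 semitone up).

A sharp 4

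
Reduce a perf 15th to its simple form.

Each octave removed subtracts seven from the number: 15 − 7 = 8.
That makes a perfect fifteenth a compound perfect octave — an octave plus a perfect octave.

P8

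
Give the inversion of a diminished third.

A6

Inverted interval numbers add to nine, so a third pairs with a sixth (3 + 6 = 9).
Quality inverts too: diminished becomes augmented. That makes the inversion an augmented sixth.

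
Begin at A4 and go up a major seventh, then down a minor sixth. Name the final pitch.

Up a major seventh from A4: G#5 (11 semitones up).
G#5 down a minor sixth → B#4 (8 semitones).

B#4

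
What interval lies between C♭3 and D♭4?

C to D spans two letter names (C-D), plus an octave, so the interval is some kind of ninth.
The major ninth spans 14 semitones, and Cb3 to Db4 is exactly 14 semitones — so this is a major ninth.
(Equivalently, a compound major second: a major second plus an octave.)

M9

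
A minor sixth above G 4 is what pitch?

Counting six letter names up from G lands on E.
Moving 8 semitones up from G4 (the size of a minor sixth) reaches Eb5.

E flat 5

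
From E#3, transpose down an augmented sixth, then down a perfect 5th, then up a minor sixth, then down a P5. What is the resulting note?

Db2

Down an augmented sixth from E#3: G2 (10 semitones down).
A perfect fifth down from G2 is C2.
Up a minor sixth from C2: Ab2 (8 semitones up).
A perfect fifth down from Ab2 is Db2.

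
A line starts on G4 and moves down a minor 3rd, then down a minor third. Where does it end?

C#4

G4 down a minor third → E4 (3 semitones).
E4 down a minor third → C#4 (3 semitones).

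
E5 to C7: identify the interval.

E to C spans six letter names (E-F-G-A-B-C), plus an octave, so the interval is some kind of thirteenth.
At 20 semitones, E5→C7 falls one short of a major thirteenth: minor.
(Equivalently, a compound minor sixth: a minor sixth plus an octave.)

minor thirteenth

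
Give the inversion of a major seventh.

minor 2nd

The rule of nine gives the new number: 9 − 7 = 2, so a seventh becomes a second.
The quality also flips — major becomes minor — giving a minor second.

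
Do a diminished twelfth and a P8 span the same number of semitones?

18 semitones (diminished twelfth) vs 12 semitones (perfect octave): not equal.

No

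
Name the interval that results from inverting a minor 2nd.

Interval numbers invert to sum to nine: 2 + 7 = 9, so a second inverts to a seventh.
Quality inverts too: minor becomes major. That makes the inversion a major seventh.

major 7th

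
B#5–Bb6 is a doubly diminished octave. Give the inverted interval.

Interval numbers invert to sum to nine: 8 + 1 = 9, so an octave inverts to a unison.
Quality inverts too: doubly diminished becomes doubly augmented. That makes the inversion a doubly augmented unison.

AA1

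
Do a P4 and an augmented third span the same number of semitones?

A perfect fourth spans 5 semitones, and an augmented third also spans 5 semitones — they're enharmonic.

Yes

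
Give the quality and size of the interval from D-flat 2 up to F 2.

D to F spans three letter names (D-E-F), so the interval is some kind of third.
The major third spans 4 semitones, and Db2 to F2 is exactly 4 semitones — so this is a major third.

major third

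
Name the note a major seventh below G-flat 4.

Seven letter names down from G: A.
Moving 11 semitones down from Gb4 (the size of a major seventh) reaches Abb3.

A-double-flat 3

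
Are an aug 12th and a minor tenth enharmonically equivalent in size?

An augmented twelfth spans 20 semitones; a minor tenth spans 15 semitones. They differ by 5.

No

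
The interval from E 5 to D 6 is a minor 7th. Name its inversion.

Inverted interval numbers add to nine, so a seventh pairs with a second (7 + 2 = 9).
Quality inverts too: minor becomes major. That makes the inversion a major second.

major second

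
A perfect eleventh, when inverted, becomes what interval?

First reduce the compound perfect eleventh to its simple form, a perfect fourth.
Inverted interval numbers add to nine, so a fourth pairs with a fifth (4 + 5 = 9).
Quality inverts too: perfect stays perfect. That makes the inversion a perfect fifth.

P5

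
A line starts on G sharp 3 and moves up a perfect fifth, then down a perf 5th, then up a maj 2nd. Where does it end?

A sharp 3

Up a perfect fifth from G#3: D#4 (7 semitones up).
A perfect fifth down from D#4 is G#3.
A major second up from G#3 is A#3.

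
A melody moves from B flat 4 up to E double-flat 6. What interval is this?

B to E spans four letter names (B-C-D-E), plus an octave, so the interval is some kind of eleventh.
Bb4 to Ebb6 spans 16 semitones — one semitone narrower than the perfect eleventh (17) — giving a diminished eleventh.
(Equivalently, a compound diminished fourth: a diminished fourth plus an octave.)

diminished eleventh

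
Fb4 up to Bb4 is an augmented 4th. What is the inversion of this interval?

d5

Interval numbers invert to sum to nine: 4 + 5 = 9, so a fourth inverts to a fifth.
The quality also flips — augmented becomes diminished — giving a diminished fifth.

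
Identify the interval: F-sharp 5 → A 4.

Descending from F#5 to A4 is the same interval as ascending A4 to F#5.
A to F spans six letter names (A-B-C-D-E-F) — that makes it a sixth of some quality.
Counting semitones, A4→F#5 is 9, which is the major sixth.

M6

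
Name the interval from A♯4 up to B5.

minor ninth

A to B spans two letter names (A-B), plus an octave — that makes it a ninth of some quality.
A major ninth would be 14 semitones, but A#4 to B5 is 13 — one semitone narrower, making it a minor ninth.
(Equivalently, a compound minor second: a minor second plus an octave.)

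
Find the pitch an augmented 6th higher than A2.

F##3

Six letter names up from A: F.
Moving 10 semitones up from A2 (the size of an augmented sixth) reaches F##3.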